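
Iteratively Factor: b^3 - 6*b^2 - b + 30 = (b - 3)*(b^2 - 3*b - 10) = (b - 5)*(b - 3)*(b + 2)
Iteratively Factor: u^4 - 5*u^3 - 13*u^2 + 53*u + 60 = (u - 4)*(u^3 - u^2 - 17*u - 15) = (u - 4)*(u + 1)*(u^2 - 2*u - 15) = (u - 4)*(u + 1)*(u + 3)*(u - 5)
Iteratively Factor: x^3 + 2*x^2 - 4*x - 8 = (x + 2)*(x^2 - 4) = (x - 2)*(x + 2)*(x + 2)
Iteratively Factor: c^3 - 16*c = (c + 4)*(c^2 - 4*c) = (c - 4)*(c + 4)*(c)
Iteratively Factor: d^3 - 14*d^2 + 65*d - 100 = (d - 4)*(d^2 - 10*d + 25) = (d - 5)*(d - 4)*(d - 5)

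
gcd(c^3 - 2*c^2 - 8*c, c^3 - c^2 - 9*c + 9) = 1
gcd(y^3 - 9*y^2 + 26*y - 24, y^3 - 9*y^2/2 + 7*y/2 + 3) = y^2 - 5*y + 6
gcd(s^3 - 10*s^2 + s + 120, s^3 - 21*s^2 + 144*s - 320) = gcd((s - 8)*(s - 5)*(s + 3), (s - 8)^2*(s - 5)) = s^2 - 13*s + 40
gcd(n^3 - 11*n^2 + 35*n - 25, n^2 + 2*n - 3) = n - 1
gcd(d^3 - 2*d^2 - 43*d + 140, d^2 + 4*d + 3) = 1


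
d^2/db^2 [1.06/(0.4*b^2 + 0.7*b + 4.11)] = (-0.3392*b^2 - 0.5936*b + 1.06*(0.8*b + 0.7)*(1.6*b + 1.4) - 3.48528)/(0.4*b^2 + 0.7*b + 4.11)^3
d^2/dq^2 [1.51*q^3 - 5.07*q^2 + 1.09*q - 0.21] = 9.06*q - 10.14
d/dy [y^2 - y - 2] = 2*y - 1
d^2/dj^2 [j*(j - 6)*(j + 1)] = 6*j - 10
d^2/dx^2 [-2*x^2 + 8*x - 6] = -4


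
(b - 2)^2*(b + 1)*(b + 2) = b^4 - b^3 - 6*b^2 + 4*b + 8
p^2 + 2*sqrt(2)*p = p*(p + 2*sqrt(2))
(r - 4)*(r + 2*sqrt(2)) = r^2 - 4*r + 2*sqrt(2)*r - 8*sqrt(2)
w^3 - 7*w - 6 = (w - 3)*(w + 1)*(w + 2)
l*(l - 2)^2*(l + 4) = l^4 - 12*l^2 + 16*l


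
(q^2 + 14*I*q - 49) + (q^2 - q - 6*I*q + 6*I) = 2*q^2 - q + 8*I*q - 49 + 6*I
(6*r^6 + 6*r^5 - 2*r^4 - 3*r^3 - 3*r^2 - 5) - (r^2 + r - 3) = 6*r^6 + 6*r^5 - 2*r^4 - 3*r^3 - 4*r^2 - r - 2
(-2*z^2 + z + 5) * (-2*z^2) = 4*z^4 - 2*z^3 - 10*z^2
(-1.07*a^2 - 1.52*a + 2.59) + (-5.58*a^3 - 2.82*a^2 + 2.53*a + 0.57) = -5.58*a^3 - 3.89*a^2 + 1.01*a + 3.16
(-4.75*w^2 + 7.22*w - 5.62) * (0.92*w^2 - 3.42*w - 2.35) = -4.37*w^4 + 22.8874*w^3 - 18.7003*w^2 + 2.2534*w + 13.207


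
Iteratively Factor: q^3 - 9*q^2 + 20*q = (q - 4)*(q^2 - 5*q) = q*(q - 4)*(q - 5)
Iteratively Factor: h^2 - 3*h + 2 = (h - 2)*(h - 1)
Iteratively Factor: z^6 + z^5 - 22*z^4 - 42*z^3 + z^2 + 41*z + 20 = (z + 1)*(z^5 - 22*z^3 - 20*z^2 + 21*z + 20) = (z - 1)*(z + 1)*(z^4 + z^3 - 21*z^2 - 41*z - 20) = (z - 5)*(z - 1)*(z + 1)*(z^3 + 6*z^2 + 9*z + 4) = (z - 5)*(z - 1)*(z + 1)^2*(z^2 + 5*z + 4) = (z - 5)*(z - 1)*(z + 1)^3*(z + 4)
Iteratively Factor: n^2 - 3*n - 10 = (n - 5)*(n + 2)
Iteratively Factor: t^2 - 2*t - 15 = (t - 5)*(t + 3)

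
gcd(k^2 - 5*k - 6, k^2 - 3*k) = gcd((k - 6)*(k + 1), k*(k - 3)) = 1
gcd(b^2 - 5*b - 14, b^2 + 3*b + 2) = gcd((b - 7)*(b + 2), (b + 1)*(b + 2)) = b + 2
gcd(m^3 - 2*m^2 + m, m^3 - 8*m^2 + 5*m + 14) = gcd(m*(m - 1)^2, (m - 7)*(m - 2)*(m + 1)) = 1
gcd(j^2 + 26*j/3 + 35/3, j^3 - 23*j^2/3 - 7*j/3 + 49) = 1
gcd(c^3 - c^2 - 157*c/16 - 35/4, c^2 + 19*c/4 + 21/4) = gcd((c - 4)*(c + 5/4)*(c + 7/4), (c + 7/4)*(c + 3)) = c + 7/4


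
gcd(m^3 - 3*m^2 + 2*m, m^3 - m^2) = m^2 - m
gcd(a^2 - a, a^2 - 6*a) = a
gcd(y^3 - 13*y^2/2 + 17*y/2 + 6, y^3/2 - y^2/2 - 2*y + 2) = 1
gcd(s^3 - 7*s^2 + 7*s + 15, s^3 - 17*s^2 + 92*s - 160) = s - 5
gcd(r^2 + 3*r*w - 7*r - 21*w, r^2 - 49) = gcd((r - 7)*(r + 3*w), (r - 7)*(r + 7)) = r - 7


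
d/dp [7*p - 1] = 7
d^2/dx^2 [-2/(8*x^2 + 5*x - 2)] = 4*(64*x^2 + 40*x - (16*x + 5)^2 - 16)/(8*x^2 + 5*x - 2)^3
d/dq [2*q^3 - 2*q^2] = 2*q*(3*q - 2)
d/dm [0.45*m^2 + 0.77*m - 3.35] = 0.9*m + 0.77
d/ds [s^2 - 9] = 2*s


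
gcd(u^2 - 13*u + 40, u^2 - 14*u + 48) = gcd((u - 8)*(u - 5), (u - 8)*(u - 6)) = u - 8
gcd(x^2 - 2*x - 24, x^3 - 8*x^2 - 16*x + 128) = x + 4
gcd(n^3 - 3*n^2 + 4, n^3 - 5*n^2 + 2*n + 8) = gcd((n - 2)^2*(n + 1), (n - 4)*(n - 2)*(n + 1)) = n^2 - n - 2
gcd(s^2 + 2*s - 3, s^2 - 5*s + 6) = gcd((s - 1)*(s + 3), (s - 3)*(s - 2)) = 1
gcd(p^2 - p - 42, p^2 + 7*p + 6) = p + 6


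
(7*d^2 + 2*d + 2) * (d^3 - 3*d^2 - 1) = 7*d^5 - 19*d^4 - 4*d^3 - 13*d^2 - 2*d - 2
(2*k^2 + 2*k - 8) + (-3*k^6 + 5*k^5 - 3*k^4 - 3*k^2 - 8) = -3*k^6 + 5*k^5 - 3*k^4 - k^2 + 2*k - 16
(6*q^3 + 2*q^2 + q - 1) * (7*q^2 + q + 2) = 42*q^5 + 20*q^4 + 21*q^3 - 2*q^2 + q - 2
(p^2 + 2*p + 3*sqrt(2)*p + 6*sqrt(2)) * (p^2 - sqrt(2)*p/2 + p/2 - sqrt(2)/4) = p^4 + 5*p^3/2 + 5*sqrt(2)*p^3/2 - 2*p^2 + 25*sqrt(2)*p^2/4 - 15*p/2 + 5*sqrt(2)*p/2 - 3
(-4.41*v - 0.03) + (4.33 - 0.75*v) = 4.3 - 5.16*v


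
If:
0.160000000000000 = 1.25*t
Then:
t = 0.13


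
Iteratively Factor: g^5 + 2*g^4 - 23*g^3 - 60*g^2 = (g - 5)*(g^4 + 7*g^3 + 12*g^2) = (g - 5)*(g + 3)*(g^3 + 4*g^2) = g*(g - 5)*(g + 3)*(g^2 + 4*g) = g*(g - 5)*(g + 3)*(g + 4)*(g)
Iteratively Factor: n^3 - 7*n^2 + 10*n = (n)*(n^2 - 7*n + 10) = n*(n - 2)*(n - 5)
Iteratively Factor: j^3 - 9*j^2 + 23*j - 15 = (j - 5)*(j^2 - 4*j + 3) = (j - 5)*(j - 1)*(j - 3)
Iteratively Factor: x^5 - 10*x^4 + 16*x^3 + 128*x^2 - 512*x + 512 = (x - 4)*(x^4 - 6*x^3 - 8*x^2 + 96*x - 128) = (x - 4)*(x - 2)*(x^3 - 4*x^2 - 16*x + 64) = (x - 4)^2*(x - 2)*(x^2 - 16) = (x - 4)^3*(x - 2)*(x + 4)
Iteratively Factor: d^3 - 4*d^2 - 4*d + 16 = (d + 2)*(d^2 - 6*d + 8) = (d - 2)*(d + 2)*(d - 4)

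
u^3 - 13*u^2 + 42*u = u*(u - 7)*(u - 6)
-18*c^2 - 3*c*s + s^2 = (-6*c + s)*(3*c + s)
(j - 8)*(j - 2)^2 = j^3 - 12*j^2 + 36*j - 32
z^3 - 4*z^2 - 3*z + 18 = (z - 3)^2*(z + 2)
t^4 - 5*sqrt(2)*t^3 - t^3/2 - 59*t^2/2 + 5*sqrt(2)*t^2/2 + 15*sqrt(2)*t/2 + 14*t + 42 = (t - 3/2)*(t + 1)*(t - 7*sqrt(2))*(t + 2*sqrt(2))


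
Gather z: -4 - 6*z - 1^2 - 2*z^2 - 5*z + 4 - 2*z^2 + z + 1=-4*z^2 - 10*z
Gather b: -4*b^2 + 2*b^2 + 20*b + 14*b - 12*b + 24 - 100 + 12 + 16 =-2*b^2 + 22*b - 48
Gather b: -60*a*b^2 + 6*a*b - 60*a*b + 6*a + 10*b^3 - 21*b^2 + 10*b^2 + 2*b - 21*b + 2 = 6*a + 10*b^3 + b^2*(-60*a - 11) + b*(-54*a - 19) + 2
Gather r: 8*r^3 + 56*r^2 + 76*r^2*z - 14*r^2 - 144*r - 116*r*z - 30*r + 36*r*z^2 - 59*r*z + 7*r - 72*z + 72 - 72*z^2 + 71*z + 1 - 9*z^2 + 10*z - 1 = 8*r^3 + r^2*(76*z + 42) + r*(36*z^2 - 175*z - 167) - 81*z^2 + 9*z + 72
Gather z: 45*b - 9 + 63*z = 45*b + 63*z - 9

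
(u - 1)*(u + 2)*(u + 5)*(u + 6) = u^4 + 12*u^3 + 39*u^2 + 8*u - 60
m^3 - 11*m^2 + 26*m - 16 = (m - 8)*(m - 2)*(m - 1)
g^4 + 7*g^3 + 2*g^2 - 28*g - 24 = (g - 2)*(g + 1)*(g + 2)*(g + 6)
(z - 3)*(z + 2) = z^2 - z - 6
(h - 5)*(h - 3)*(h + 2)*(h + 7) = h^4 + h^3 - 43*h^2 + 23*h + 210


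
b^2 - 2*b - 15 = (b - 5)*(b + 3)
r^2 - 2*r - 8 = (r - 4)*(r + 2)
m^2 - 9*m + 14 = (m - 7)*(m - 2)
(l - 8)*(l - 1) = l^2 - 9*l + 8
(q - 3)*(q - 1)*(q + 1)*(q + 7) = q^4 + 4*q^3 - 22*q^2 - 4*q + 21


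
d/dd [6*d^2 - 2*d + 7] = 12*d - 2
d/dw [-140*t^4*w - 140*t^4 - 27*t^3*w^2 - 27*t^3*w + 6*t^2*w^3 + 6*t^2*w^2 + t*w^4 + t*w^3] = t*(-140*t^3 - 54*t^2*w - 27*t^2 + 18*t*w^2 + 12*t*w + 4*w^3 + 3*w^2)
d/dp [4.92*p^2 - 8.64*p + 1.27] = 9.84*p - 8.64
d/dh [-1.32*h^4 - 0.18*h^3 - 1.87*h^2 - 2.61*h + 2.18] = -5.28*h^3 - 0.54*h^2 - 3.74*h - 2.61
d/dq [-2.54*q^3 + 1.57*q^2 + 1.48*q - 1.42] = -7.62*q^2 + 3.14*q + 1.48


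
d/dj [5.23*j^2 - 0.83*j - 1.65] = 10.46*j - 0.83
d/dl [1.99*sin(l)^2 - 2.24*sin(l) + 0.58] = (3.98*sin(l) - 2.24)*cos(l)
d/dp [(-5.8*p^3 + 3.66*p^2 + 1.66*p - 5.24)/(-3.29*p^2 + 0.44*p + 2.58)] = (19.082*p^4 - 5.104*p^3 - 37.8202*p^2 - 15.5936*p + 6.5884)/(10.8241*p^4 - 2.8952*p^3 - 16.7828*p^2 + 2.2704*p + 6.6564)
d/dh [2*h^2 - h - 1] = 4*h - 1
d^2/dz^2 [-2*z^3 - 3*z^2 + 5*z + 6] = -12*z - 6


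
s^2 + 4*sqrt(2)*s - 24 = (s - 2*sqrt(2))*(s + 6*sqrt(2))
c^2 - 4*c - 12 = (c - 6)*(c + 2)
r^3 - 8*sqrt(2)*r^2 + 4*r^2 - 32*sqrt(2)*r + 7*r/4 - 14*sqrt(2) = (r + 1/2)*(r + 7/2)*(r - 8*sqrt(2))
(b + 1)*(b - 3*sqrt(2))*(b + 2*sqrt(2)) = b^3 - sqrt(2)*b^2 + b^2 - 12*b - sqrt(2)*b - 12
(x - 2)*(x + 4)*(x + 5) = x^3 + 7*x^2 + 2*x - 40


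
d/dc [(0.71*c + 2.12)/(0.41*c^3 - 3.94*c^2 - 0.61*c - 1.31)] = (-0.5822*c^3 + 0.1898*c^2 + 16.7056*c + 0.3631)/(0.1681*c^6 - 3.2308*c^5 + 15.0234*c^4 + 3.7326*c^3 + 10.6949*c^2 + 1.5982*c + 1.7161)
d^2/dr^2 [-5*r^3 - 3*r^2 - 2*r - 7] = -30*r - 6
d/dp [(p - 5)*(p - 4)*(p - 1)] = 3*p^2 - 20*p + 29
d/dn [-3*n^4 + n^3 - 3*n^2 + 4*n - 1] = -12*n^3 + 3*n^2 - 6*n + 4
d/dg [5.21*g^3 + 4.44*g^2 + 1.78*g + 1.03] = 15.63*g^2 + 8.88*g + 1.78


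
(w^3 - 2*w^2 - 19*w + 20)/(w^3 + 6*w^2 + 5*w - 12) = (w - 5)/(w + 3)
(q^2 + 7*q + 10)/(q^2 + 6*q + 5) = (q + 2)/(q + 1)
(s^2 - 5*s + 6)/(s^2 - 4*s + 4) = (s - 3)/(s - 2)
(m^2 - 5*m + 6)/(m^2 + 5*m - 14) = (m - 3)/(m + 7)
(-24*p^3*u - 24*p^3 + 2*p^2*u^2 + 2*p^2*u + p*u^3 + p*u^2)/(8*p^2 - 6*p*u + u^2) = p*(-6*p*u - 6*p - u^2 - u)/(2*p - u)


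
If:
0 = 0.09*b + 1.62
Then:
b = -18.00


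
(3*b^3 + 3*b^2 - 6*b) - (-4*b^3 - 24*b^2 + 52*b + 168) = 7*b^3 + 27*b^2 - 58*b - 168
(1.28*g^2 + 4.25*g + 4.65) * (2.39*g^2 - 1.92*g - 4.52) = 3.0592*g^4 + 7.6999*g^3 - 2.8321*g^2 - 28.138*g - 21.018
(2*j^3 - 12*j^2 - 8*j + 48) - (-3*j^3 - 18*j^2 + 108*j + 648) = 5*j^3 + 6*j^2 - 116*j - 600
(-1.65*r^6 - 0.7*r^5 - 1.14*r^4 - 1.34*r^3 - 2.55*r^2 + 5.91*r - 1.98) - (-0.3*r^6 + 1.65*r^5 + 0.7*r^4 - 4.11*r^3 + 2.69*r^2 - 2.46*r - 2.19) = -1.35*r^6 - 2.35*r^5 - 1.84*r^4 + 2.77*r^3 - 5.24*r^2 + 8.37*r + 0.21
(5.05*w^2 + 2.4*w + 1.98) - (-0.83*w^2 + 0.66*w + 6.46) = 5.88*w^2 + 1.74*w - 4.48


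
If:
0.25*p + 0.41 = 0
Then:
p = -1.64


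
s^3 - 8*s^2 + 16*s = s*(s - 4)^2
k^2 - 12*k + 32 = (k - 8)*(k - 4)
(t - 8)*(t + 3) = t^2 - 5*t - 24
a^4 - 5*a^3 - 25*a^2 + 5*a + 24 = (a - 8)*(a - 1)*(a + 1)*(a + 3)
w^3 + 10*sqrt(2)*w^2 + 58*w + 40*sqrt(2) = (w + sqrt(2))*(w + 4*sqrt(2))*(w + 5*sqrt(2))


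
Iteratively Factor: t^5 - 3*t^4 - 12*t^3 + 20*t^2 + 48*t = (t - 4)*(t^4 + t^3 - 8*t^2 - 12*t) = (t - 4)*(t - 3)*(t^3 + 4*t^2 + 4*t) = t*(t - 4)*(t - 3)*(t^2 + 4*t + 4) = t*(t - 4)*(t - 3)*(t + 2)*(t + 2)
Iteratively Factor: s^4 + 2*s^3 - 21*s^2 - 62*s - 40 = (s + 1)*(s^3 + s^2 - 22*s - 40) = (s - 5)*(s + 1)*(s^2 + 6*s + 8) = (s - 5)*(s + 1)*(s + 2)*(s + 4)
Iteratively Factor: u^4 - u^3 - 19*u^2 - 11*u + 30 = (u - 5)*(u^3 + 4*u^2 + u - 6) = (u - 5)*(u - 1)*(u^2 + 5*u + 6) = (u - 5)*(u - 1)*(u + 2)*(u + 3)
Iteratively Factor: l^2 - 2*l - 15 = (l - 5)*(l + 3)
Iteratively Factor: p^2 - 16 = (p - 4)*(p + 4)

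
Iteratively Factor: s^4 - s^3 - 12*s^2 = (s + 3)*(s^3 - 4*s^2) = s*(s + 3)*(s^2 - 4*s) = s*(s - 4)*(s + 3)*(s)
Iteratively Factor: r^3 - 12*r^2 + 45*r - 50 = (r - 2)*(r^2 - 10*r + 25) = (r - 5)*(r - 2)*(r - 5)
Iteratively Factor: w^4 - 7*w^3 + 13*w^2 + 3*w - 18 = (w - 3)*(w^3 - 4*w^2 + w + 6) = (w - 3)*(w + 1)*(w^2 - 5*w + 6) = (w - 3)^2*(w + 1)*(w - 2)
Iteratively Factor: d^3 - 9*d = (d)*(d^2 - 9) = d*(d + 3)*(d - 3)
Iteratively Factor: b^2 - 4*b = (b)*(b - 4)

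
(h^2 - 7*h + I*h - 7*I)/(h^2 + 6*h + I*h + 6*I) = (h - 7)/(h + 6)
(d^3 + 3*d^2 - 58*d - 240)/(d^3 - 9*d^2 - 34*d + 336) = (d + 5)/(d - 7)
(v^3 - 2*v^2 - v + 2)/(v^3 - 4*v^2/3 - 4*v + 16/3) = 3*(v^2 - 1)/(3*v^2 + 2*v - 8)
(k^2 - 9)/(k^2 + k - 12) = (k + 3)/(k + 4)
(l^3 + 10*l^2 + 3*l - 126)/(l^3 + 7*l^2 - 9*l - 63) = (l + 6)/(l + 3)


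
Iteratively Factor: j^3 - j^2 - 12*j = (j + 3)*(j^2 - 4*j) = j*(j + 3)*(j - 4)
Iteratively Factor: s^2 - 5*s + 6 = (s - 2)*(s - 3)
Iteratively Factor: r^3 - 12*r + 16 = (r - 2)*(r^2 + 2*r - 8) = (r - 2)^2*(r + 4)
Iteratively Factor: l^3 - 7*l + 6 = (l - 2)*(l^2 + 2*l - 3) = (l - 2)*(l + 3)*(l - 1)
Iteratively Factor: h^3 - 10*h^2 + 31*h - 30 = (h - 5)*(h^2 - 5*h + 6) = (h - 5)*(h - 2)*(h - 3)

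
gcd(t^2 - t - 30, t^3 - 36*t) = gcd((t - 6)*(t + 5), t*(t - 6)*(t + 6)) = t - 6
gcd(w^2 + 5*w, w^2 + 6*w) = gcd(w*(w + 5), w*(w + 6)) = w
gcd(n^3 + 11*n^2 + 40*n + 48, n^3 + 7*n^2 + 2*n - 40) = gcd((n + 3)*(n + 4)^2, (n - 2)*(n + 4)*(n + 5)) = n + 4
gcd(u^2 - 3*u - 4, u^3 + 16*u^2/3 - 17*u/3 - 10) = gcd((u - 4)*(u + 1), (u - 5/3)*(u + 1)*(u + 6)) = u + 1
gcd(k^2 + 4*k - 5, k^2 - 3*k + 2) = k - 1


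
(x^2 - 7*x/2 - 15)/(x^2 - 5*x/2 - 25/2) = (x - 6)/(x - 5)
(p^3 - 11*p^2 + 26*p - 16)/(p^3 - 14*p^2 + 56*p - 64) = (p - 1)/(p - 4)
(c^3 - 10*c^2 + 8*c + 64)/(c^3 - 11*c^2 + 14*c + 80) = (c - 4)/(c - 5)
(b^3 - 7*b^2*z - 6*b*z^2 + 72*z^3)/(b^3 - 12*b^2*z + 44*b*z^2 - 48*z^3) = (-b - 3*z)/(-b + 2*z)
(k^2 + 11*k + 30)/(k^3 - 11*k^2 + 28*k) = (k^2 + 11*k + 30)/(k*(k^2 - 11*k + 28))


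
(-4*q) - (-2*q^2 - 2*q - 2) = 2*q^2 - 2*q + 2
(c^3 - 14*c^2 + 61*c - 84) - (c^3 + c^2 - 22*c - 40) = -15*c^2 + 83*c - 44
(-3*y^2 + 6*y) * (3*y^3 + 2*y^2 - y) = -9*y^5 + 12*y^4 + 15*y^3 - 6*y^2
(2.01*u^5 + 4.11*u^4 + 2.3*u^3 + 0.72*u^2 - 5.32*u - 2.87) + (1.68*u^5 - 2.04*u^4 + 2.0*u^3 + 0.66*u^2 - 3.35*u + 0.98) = 3.69*u^5 + 2.07*u^4 + 4.3*u^3 + 1.38*u^2 - 8.67*u - 1.89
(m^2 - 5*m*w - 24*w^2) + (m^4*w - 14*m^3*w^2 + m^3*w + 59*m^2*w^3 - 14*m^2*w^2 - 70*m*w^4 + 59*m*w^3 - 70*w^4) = m^4*w - 14*m^3*w^2 + m^3*w + 59*m^2*w^3 - 14*m^2*w^2 + m^2 - 70*m*w^4 + 59*m*w^3 - 5*m*w - 70*w^4 - 24*w^2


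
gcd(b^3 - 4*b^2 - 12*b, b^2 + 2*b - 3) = 1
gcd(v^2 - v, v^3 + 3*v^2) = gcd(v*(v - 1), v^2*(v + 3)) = v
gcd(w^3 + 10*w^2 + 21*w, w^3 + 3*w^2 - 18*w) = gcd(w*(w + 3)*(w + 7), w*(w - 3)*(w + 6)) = w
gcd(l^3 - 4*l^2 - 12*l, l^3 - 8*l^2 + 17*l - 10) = 1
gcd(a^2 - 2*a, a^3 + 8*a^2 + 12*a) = a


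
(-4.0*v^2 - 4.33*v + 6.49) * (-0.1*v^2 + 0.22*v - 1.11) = 0.4*v^4 - 0.447*v^3 + 2.8384*v^2 + 6.2341*v - 7.2039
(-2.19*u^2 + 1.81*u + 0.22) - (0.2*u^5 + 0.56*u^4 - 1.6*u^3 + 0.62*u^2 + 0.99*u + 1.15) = -0.2*u^5 - 0.56*u^4 + 1.6*u^3 - 2.81*u^2 + 0.82*u - 0.93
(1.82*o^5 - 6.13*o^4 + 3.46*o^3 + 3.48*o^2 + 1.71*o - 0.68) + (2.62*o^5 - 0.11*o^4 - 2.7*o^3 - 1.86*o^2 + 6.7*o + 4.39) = 4.44*o^5 - 6.24*o^4 + 0.76*o^3 + 1.62*o^2 + 8.41*o + 3.71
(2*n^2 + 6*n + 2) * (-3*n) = -6*n^3 - 18*n^2 - 6*n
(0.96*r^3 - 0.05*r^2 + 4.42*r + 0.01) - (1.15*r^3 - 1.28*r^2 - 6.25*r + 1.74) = -0.19*r^3 + 1.23*r^2 + 10.67*r - 1.73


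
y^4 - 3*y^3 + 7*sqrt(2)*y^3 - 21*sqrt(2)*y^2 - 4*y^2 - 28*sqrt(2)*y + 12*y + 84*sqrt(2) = (y - 3)*(y - 2)*(y + 2)*(y + 7*sqrt(2))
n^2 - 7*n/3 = n*(n - 7/3)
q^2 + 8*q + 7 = (q + 1)*(q + 7)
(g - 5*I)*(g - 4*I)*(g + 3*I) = g^3 - 6*I*g^2 + 7*g - 60*I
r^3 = r^3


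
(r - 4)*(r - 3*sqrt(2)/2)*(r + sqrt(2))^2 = r^4 - 4*r^3 + sqrt(2)*r^3/2 - 4*r^2 - 2*sqrt(2)*r^2 - 3*sqrt(2)*r + 16*r + 12*sqrt(2)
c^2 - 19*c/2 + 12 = (c - 8)*(c - 3/2)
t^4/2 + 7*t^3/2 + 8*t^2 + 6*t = t*(t/2 + 1)*(t + 2)*(t + 3)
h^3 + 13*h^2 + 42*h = h*(h + 6)*(h + 7)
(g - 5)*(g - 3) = g^2 - 8*g + 15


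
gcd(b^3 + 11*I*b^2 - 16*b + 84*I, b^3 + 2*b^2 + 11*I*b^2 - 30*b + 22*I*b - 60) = b + 6*I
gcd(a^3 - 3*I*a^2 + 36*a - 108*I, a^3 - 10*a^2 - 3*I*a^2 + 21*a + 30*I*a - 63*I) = a - 3*I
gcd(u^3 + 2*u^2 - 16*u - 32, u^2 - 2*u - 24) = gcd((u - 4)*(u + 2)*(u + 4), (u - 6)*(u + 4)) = u + 4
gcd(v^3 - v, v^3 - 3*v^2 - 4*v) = v^2 + v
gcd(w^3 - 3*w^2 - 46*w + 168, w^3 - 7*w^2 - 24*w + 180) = w - 6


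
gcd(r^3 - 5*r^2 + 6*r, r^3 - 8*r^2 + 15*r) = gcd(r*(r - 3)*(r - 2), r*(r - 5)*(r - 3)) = r^2 - 3*r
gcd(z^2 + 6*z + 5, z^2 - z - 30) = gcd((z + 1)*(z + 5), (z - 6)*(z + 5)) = z + 5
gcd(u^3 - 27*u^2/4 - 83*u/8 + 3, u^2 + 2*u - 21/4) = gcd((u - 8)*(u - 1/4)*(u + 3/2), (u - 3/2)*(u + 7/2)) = 1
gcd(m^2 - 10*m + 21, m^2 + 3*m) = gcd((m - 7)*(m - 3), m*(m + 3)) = 1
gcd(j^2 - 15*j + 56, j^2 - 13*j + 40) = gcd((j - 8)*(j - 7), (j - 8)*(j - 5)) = j - 8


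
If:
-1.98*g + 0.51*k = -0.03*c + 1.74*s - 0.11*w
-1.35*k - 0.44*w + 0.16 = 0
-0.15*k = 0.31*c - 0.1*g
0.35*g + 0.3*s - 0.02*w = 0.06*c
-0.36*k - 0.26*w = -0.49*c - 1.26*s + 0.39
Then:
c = -0.11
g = -0.37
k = -0.02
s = 0.43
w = 0.44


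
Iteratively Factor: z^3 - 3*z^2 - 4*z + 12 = (z - 3)*(z^2 - 4) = (z - 3)*(z + 2)*(z - 2)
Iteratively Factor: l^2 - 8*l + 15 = (l - 5)*(l - 3)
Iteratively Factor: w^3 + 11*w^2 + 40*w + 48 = (w + 4)*(w^2 + 7*w + 12) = (w + 4)^2*(w + 3)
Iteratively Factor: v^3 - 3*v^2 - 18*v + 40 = (v + 4)*(v^2 - 7*v + 10) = (v - 5)*(v + 4)*(v - 2)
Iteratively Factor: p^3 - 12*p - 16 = (p - 4)*(p^2 + 4*p + 4) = (p - 4)*(p + 2)*(p + 2)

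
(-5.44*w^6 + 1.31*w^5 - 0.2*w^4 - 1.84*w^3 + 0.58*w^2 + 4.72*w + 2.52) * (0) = 0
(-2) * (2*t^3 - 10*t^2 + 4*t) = -4*t^3 + 20*t^2 - 8*t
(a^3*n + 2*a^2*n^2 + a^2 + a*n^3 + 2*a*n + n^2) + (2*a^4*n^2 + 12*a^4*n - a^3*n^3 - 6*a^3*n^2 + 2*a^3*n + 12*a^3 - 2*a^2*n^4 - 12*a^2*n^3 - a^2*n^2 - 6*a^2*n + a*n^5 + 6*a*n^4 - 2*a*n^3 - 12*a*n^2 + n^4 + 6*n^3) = 2*a^4*n^2 + 12*a^4*n - a^3*n^3 - 6*a^3*n^2 + 3*a^3*n + 12*a^3 - 2*a^2*n^4 - 12*a^2*n^3 + a^2*n^2 - 6*a^2*n + a^2 + a*n^5 + 6*a*n^4 - a*n^3 - 12*a*n^2 + 2*a*n + n^4 + 6*n^3 + n^2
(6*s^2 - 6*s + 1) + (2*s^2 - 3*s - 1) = 8*s^2 - 9*s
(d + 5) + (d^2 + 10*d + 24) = d^2 + 11*d + 29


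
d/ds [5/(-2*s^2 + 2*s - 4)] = 5*(2*s - 1)/(2*(s^2 - s + 2)^2)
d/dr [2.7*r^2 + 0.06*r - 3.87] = 5.4*r + 0.06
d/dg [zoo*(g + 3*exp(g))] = zoo*(exp(g) + 1)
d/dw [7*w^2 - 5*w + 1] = 14*w - 5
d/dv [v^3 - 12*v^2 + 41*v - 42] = 3*v^2 - 24*v + 41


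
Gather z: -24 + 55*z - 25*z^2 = -25*z^2 + 55*z - 24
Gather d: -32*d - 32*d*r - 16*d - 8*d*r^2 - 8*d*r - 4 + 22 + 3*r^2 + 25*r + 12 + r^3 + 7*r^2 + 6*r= d*(-8*r^2 - 40*r - 48) + r^3 + 10*r^2 + 31*r + 30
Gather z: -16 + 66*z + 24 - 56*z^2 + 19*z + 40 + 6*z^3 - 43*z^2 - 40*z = 6*z^3 - 99*z^2 + 45*z + 48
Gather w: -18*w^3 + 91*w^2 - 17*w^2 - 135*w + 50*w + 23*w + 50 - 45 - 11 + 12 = -18*w^3 + 74*w^2 - 62*w + 6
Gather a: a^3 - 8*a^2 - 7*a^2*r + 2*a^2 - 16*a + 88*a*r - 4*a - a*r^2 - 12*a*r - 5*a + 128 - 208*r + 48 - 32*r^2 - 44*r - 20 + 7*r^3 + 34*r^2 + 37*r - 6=a^3 + a^2*(-7*r - 6) + a*(-r^2 + 76*r - 25) + 7*r^3 + 2*r^2 - 215*r + 150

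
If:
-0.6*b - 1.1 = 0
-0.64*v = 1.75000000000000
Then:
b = -1.83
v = -2.73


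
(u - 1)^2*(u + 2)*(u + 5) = u^4 + 5*u^3 - 3*u^2 - 13*u + 10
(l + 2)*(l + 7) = l^2 + 9*l + 14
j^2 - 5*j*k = j*(j - 5*k)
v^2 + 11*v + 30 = (v + 5)*(v + 6)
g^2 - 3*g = g*(g - 3)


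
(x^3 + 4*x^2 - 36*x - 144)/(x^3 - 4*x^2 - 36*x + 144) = (x + 4)/(x - 4)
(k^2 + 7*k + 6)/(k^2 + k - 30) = (k + 1)/(k - 5)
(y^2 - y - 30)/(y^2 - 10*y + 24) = (y + 5)/(y - 4)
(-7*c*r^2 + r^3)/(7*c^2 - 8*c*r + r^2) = r^2/(-c + r)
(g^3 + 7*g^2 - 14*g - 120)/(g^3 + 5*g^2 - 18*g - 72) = (g + 5)/(g + 3)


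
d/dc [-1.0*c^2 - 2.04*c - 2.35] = -2.0*c - 2.04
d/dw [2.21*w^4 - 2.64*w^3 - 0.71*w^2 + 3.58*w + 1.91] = 8.84*w^3 - 7.92*w^2 - 1.42*w + 3.58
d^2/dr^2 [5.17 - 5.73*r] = 0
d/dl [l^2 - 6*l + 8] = 2*l - 6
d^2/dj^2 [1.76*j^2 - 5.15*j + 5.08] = 3.52000000000000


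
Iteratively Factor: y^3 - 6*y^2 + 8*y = (y - 2)*(y^2 - 4*y) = y*(y - 2)*(y - 4)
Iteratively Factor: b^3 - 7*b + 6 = (b - 1)*(b^2 + b - 6) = (b - 1)*(b + 3)*(b - 2)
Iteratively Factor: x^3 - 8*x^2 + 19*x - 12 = (x - 3)*(x^2 - 5*x + 4) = (x - 4)*(x - 3)*(x - 1)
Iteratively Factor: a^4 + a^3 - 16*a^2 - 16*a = (a - 4)*(a^3 + 5*a^2 + 4*a) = (a - 4)*(a + 4)*(a^2 + a) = (a - 4)*(a + 1)*(a + 4)*(a)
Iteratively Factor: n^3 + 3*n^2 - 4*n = (n)*(n^2 + 3*n - 4) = n*(n - 1)*(n + 4)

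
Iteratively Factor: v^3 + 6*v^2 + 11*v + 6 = (v + 3)*(v^2 + 3*v + 2) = (v + 1)*(v + 3)*(v + 2)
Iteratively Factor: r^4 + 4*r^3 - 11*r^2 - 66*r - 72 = (r - 4)*(r^3 + 8*r^2 + 21*r + 18) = (r - 4)*(r + 3)*(r^2 + 5*r + 6) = (r - 4)*(r + 2)*(r + 3)*(r + 3)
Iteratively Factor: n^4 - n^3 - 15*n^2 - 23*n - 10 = (n + 1)*(n^3 - 2*n^2 - 13*n - 10) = (n + 1)^2*(n^2 - 3*n - 10) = (n - 5)*(n + 1)^2*(n + 2)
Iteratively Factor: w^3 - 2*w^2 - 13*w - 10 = (w + 2)*(w^2 - 4*w - 5) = (w + 1)*(w + 2)*(w - 5)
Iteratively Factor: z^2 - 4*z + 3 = (z - 1)*(z - 3)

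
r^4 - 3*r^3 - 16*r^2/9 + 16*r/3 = r*(r - 3)*(r - 4/3)*(r + 4/3)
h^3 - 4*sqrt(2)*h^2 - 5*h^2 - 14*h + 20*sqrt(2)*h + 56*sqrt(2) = (h - 7)*(h + 2)*(h - 4*sqrt(2))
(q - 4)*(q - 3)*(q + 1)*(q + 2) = q^4 - 4*q^3 - 7*q^2 + 22*q + 24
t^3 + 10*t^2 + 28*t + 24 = (t + 2)^2*(t + 6)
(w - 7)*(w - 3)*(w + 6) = w^3 - 4*w^2 - 39*w + 126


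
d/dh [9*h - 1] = 9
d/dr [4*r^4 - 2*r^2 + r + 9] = 16*r^3 - 4*r + 1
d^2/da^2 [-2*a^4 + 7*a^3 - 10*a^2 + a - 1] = -24*a^2 + 42*a - 20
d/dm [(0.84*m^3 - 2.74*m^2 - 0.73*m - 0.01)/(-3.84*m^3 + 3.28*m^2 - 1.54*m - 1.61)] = (-7.7664*m^4 - 8.1936*m^3 + 2.4416*m^2 + 8.8884*m + 1.1599)/(14.7456*m^6 - 25.1904*m^5 + 22.5856*m^4 + 2.2624*m^3 - 8.19*m^2 + 4.9588*m + 2.5921)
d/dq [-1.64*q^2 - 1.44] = -3.28*q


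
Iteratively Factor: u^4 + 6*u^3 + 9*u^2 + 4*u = (u)*(u^3 + 6*u^2 + 9*u + 4) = u*(u + 4)*(u^2 + 2*u + 1) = u*(u + 1)*(u + 4)*(u + 1)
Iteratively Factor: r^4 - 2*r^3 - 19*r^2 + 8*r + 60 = (r - 5)*(r^3 + 3*r^2 - 4*r - 12) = (r - 5)*(r + 2)*(r^2 + r - 6) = (r - 5)*(r + 2)*(r + 3)*(r - 2)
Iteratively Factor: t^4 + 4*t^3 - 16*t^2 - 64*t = (t + 4)*(t^3 - 16*t) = t*(t + 4)*(t^2 - 16) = t*(t - 4)*(t + 4)*(t + 4)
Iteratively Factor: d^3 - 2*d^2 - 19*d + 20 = (d + 4)*(d^2 - 6*d + 5) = (d - 1)*(d + 4)*(d - 5)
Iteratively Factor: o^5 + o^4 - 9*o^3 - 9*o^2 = (o + 3)*(o^4 - 2*o^3 - 3*o^2) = o*(o + 3)*(o^3 - 2*o^2 - 3*o) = o*(o + 1)*(o + 3)*(o^2 - 3*o) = o*(o - 3)*(o + 1)*(o + 3)*(o)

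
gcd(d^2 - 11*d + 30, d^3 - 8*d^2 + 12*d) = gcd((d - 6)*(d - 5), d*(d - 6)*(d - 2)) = d - 6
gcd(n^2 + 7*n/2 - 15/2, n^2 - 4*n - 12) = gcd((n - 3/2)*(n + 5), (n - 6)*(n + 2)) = 1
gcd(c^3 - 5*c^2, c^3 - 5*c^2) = c^3 - 5*c^2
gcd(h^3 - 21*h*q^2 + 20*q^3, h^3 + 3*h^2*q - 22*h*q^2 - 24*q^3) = -h + 4*q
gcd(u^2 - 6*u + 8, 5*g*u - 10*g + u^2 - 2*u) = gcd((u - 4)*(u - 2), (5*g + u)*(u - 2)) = u - 2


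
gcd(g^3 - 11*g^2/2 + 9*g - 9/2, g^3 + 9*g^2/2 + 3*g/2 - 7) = g - 1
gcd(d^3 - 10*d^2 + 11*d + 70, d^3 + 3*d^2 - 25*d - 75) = d - 5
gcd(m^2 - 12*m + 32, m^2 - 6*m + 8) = m - 4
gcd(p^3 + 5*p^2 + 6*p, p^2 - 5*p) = p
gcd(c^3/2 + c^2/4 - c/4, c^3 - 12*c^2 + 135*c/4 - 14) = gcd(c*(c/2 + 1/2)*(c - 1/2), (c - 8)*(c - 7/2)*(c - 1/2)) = c - 1/2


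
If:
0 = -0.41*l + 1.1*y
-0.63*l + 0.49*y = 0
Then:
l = 0.00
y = 0.00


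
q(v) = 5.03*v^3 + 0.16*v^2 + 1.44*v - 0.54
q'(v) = 15.09*v^2 + 0.32*v + 1.44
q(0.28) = -0.01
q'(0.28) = 2.71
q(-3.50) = -219.28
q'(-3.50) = 185.17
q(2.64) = 96.93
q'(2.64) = 107.46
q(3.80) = 283.25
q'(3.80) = 220.56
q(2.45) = 77.92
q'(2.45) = 92.80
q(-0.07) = -0.64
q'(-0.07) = 1.49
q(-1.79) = -31.45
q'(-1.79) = 49.22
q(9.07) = 3778.78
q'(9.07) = 1245.72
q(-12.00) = -8686.62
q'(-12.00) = 2170.56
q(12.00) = 8731.62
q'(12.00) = 2178.24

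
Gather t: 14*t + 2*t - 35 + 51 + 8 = 16*t + 24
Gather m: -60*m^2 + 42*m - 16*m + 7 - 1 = -60*m^2 + 26*m + 6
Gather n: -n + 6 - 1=5 - n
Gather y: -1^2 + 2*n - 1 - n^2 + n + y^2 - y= -n^2 + 3*n + y^2 - y - 2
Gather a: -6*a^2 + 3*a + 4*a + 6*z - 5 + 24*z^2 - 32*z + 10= -6*a^2 + 7*a + 24*z^2 - 26*z + 5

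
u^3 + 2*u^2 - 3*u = u*(u - 1)*(u + 3)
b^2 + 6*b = b*(b + 6)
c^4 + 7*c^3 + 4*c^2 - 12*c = c*(c - 1)*(c + 2)*(c + 6)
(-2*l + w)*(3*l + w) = -6*l^2 + l*w + w^2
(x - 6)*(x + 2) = x^2 - 4*x - 12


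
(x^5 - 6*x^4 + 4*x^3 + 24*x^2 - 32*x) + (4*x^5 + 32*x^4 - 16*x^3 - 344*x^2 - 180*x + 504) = 5*x^5 + 26*x^4 - 12*x^3 - 320*x^2 - 212*x + 504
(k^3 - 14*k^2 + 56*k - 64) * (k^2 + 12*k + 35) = k^5 - 2*k^4 - 77*k^3 + 118*k^2 + 1192*k - 2240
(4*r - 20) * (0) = 0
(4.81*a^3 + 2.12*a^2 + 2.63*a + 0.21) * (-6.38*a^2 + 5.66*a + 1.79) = -30.6878*a^5 + 13.699*a^4 + 3.8297*a^3 + 17.3408*a^2 + 5.8963*a + 0.3759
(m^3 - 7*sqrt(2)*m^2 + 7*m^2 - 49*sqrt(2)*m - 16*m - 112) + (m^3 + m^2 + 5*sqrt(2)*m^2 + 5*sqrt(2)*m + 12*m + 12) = 2*m^3 - 2*sqrt(2)*m^2 + 8*m^2 - 44*sqrt(2)*m - 4*m - 100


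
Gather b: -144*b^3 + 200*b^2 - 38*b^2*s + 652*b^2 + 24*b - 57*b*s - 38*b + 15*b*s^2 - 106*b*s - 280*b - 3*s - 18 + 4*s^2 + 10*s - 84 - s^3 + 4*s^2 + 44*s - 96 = -144*b^3 + b^2*(852 - 38*s) + b*(15*s^2 - 163*s - 294) - s^3 + 8*s^2 + 51*s - 198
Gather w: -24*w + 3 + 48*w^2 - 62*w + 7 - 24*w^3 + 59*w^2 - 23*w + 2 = -24*w^3 + 107*w^2 - 109*w + 12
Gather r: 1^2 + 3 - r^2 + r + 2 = -r^2 + r + 6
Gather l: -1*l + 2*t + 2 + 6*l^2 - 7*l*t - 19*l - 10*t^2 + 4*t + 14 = 6*l^2 + l*(-7*t - 20) - 10*t^2 + 6*t + 16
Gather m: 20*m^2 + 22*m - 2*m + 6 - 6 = 20*m^2 + 20*m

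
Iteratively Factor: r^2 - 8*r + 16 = (r - 4)*(r - 4)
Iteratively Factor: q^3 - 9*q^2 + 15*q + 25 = (q - 5)*(q^2 - 4*q - 5) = (q - 5)*(q + 1)*(q - 5)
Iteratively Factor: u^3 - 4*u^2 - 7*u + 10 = (u - 5)*(u^2 + u - 2) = (u - 5)*(u - 1)*(u + 2)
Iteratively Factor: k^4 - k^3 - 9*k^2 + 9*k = (k - 1)*(k^3 - 9*k) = (k - 1)*(k + 3)*(k^2 - 3*k) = k*(k - 1)*(k + 3)*(k - 3)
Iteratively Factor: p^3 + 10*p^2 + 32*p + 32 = (p + 4)*(p^2 + 6*p + 8) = (p + 2)*(p + 4)*(p + 4)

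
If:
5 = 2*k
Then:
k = 5/2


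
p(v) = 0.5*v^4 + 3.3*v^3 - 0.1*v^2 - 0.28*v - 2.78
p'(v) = 2.0*v^3 + 9.9*v^2 - 0.2*v - 0.28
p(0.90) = -0.38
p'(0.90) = 9.02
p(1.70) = 16.84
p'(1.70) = 37.82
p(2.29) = 49.43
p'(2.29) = 75.20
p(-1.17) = -6.94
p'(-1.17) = 10.30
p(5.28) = 867.31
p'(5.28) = 569.06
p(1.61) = 13.64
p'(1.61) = 33.41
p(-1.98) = -20.55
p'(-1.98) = 23.40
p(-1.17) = -6.94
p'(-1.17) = 10.30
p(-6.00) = -69.50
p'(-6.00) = -74.68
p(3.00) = 125.08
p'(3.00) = 142.22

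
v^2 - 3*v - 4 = (v - 4)*(v + 1)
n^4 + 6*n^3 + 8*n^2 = n^2*(n + 2)*(n + 4)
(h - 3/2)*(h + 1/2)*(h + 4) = h^3 + 3*h^2 - 19*h/4 - 3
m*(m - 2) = m^2 - 2*m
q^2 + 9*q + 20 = (q + 4)*(q + 5)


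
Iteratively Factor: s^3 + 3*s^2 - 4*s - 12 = (s - 2)*(s^2 + 5*s + 6) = (s - 2)*(s + 3)*(s + 2)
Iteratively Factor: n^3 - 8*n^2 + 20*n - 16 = (n - 4)*(n^2 - 4*n + 4) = (n - 4)*(n - 2)*(n - 2)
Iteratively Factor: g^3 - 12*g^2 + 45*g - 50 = (g - 2)*(g^2 - 10*g + 25) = (g - 5)*(g - 2)*(g - 5)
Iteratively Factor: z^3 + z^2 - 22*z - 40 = (z + 2)*(z^2 - z - 20) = (z - 5)*(z + 2)*(z + 4)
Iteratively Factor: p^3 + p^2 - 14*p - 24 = (p + 2)*(p^2 - p - 12) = (p + 2)*(p + 3)*(p - 4)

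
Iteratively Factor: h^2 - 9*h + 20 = (h - 5)*(h - 4)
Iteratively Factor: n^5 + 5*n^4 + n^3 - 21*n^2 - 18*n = (n - 2)*(n^4 + 7*n^3 + 15*n^2 + 9*n) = n*(n - 2)*(n^3 + 7*n^2 + 15*n + 9) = n*(n - 2)*(n + 1)*(n^2 + 6*n + 9) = n*(n - 2)*(n + 1)*(n + 3)*(n + 3)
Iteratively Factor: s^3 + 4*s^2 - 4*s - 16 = (s - 2)*(s^2 + 6*s + 8) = (s - 2)*(s + 2)*(s + 4)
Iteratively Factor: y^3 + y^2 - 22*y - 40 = (y + 2)*(y^2 - y - 20) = (y - 5)*(y + 2)*(y + 4)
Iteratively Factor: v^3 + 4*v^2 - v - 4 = (v - 1)*(v^2 + 5*v + 4) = (v - 1)*(v + 1)*(v + 4)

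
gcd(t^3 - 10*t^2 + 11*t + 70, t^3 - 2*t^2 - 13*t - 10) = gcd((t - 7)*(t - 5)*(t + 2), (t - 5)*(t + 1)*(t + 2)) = t^2 - 3*t - 10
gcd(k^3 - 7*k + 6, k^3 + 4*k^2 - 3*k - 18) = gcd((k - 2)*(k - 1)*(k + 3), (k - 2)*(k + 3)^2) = k^2 + k - 6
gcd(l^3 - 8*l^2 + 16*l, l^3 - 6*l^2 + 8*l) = l^2 - 4*l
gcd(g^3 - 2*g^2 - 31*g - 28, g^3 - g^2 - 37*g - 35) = g^2 - 6*g - 7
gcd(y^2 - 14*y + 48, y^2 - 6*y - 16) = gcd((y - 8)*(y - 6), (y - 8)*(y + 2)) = y - 8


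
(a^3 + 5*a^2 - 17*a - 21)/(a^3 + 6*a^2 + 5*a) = (a^2 + 4*a - 21)/(a*(a + 5))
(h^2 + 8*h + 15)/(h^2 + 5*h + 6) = (h + 5)/(h + 2)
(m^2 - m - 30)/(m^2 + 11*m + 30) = (m - 6)/(m + 6)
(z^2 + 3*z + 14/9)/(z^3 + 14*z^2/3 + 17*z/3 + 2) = (z + 7/3)/(z^2 + 4*z + 3)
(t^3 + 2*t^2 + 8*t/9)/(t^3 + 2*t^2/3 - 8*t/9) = (3*t + 2)/(3*t - 2)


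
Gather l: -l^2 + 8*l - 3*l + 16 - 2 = -l^2 + 5*l + 14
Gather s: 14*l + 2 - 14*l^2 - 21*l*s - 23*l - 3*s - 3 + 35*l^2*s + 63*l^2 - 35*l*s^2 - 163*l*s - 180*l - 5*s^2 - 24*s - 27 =49*l^2 - 189*l + s^2*(-35*l - 5) + s*(35*l^2 - 184*l - 27) - 28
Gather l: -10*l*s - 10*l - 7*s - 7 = l*(-10*s - 10) - 7*s - 7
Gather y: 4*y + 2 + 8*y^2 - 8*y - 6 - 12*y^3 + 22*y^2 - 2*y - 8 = -12*y^3 + 30*y^2 - 6*y - 12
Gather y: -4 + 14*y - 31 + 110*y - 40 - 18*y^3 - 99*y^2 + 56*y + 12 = -18*y^3 - 99*y^2 + 180*y - 63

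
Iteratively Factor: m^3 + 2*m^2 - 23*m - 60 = (m - 5)*(m^2 + 7*m + 12) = (m - 5)*(m + 3)*(m + 4)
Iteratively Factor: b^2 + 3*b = (b)*(b + 3)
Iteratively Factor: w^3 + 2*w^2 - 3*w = (w)*(w^2 + 2*w - 3) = w*(w + 3)*(w - 1)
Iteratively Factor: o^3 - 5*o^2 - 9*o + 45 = (o + 3)*(o^2 - 8*o + 15) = (o - 3)*(o + 3)*(o - 5)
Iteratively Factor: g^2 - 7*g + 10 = (g - 2)*(g - 5)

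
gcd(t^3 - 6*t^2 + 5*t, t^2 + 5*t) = t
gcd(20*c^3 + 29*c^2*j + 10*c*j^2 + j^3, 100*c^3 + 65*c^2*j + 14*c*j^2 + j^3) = 20*c^2 + 9*c*j + j^2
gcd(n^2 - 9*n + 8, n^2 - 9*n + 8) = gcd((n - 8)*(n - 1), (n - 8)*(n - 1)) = n^2 - 9*n + 8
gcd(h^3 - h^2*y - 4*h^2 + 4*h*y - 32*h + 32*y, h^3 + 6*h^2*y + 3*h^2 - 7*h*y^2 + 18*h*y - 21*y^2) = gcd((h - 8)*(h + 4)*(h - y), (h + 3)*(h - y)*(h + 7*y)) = -h + y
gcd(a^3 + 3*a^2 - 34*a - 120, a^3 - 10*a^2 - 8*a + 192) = a^2 - 2*a - 24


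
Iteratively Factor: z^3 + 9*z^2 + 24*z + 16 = (z + 4)*(z^2 + 5*z + 4) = (z + 1)*(z + 4)*(z + 4)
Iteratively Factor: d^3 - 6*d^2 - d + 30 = (d - 3)*(d^2 - 3*d - 10) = (d - 3)*(d + 2)*(d - 5)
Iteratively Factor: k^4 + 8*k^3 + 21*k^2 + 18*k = (k + 3)*(k^3 + 5*k^2 + 6*k) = (k + 3)^2*(k^2 + 2*k) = k*(k + 3)^2*(k + 2)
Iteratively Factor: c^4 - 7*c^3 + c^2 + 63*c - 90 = (c - 2)*(c^3 - 5*c^2 - 9*c + 45) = (c - 2)*(c + 3)*(c^2 - 8*c + 15) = (c - 3)*(c - 2)*(c + 3)*(c - 5)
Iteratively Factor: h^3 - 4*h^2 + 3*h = (h - 1)*(h^2 - 3*h) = (h - 3)*(h - 1)*(h)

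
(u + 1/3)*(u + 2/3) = u^2 + u + 2/9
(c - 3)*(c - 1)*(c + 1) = c^3 - 3*c^2 - c + 3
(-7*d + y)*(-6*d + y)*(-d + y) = -42*d^3 + 55*d^2*y - 14*d*y^2 + y^3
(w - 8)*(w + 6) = w^2 - 2*w - 48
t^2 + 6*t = t*(t + 6)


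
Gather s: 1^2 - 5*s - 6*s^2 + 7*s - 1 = -6*s^2 + 2*s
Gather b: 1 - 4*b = 1 - 4*b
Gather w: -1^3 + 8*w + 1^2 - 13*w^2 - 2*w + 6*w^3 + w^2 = 6*w^3 - 12*w^2 + 6*w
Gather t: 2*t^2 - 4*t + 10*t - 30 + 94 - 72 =2*t^2 + 6*t - 8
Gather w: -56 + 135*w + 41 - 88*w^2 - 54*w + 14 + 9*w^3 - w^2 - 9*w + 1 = 9*w^3 - 89*w^2 + 72*w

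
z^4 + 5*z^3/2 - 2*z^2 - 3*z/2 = z*(z - 1)*(z + 1/2)*(z + 3)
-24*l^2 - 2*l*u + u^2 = (-6*l + u)*(4*l + u)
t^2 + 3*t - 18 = (t - 3)*(t + 6)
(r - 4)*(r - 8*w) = r^2 - 8*r*w - 4*r + 32*w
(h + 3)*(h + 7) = h^2 + 10*h + 21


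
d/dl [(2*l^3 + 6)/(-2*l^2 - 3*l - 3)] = 2*(-3*l^2*(2*l^2 + 3*l + 3) + (4*l + 3)*(l^3 + 3))/(2*l^2 + 3*l + 3)^2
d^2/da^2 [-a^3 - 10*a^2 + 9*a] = -6*a - 20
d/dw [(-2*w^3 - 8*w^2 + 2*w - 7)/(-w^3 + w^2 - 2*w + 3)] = (-10*w^4 + 12*w^3 - 25*w^2 - 34*w - 8)/(w^6 - 2*w^5 + 5*w^4 - 10*w^3 + 10*w^2 - 12*w + 9)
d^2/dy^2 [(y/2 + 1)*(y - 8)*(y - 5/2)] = 3*y - 17/2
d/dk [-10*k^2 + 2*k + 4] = 2 - 20*k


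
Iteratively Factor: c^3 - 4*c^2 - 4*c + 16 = (c - 2)*(c^2 - 2*c - 8) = (c - 4)*(c - 2)*(c + 2)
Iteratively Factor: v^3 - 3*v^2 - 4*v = (v - 4)*(v^2 + v) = (v - 4)*(v + 1)*(v)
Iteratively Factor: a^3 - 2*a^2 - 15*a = (a - 5)*(a^2 + 3*a) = (a - 5)*(a + 3)*(a)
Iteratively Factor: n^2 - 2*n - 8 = (n - 4)*(n + 2)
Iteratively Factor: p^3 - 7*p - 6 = (p - 3)*(p^2 + 3*p + 2) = (p - 3)*(p + 2)*(p + 1)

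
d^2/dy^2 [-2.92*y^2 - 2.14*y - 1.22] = -5.84000000000000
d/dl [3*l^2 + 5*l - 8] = 6*l + 5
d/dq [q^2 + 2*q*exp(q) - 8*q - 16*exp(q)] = 2*q*exp(q) + 2*q - 14*exp(q) - 8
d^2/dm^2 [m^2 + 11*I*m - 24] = 2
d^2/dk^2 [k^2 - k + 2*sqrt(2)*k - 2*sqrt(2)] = 2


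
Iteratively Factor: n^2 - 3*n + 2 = (n - 2)*(n - 1)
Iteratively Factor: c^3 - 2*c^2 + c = (c)*(c^2 - 2*c + 1) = c*(c - 1)*(c - 1)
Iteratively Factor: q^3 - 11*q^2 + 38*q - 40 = (q - 2)*(q^2 - 9*q + 20) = (q - 5)*(q - 2)*(q - 4)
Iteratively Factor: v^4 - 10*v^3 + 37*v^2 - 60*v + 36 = (v - 3)*(v^3 - 7*v^2 + 16*v - 12) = (v - 3)^2*(v^2 - 4*v + 4) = (v - 3)^2*(v - 2)*(v - 2)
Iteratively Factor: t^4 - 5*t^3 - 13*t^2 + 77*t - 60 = (t + 4)*(t^3 - 9*t^2 + 23*t - 15) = (t - 5)*(t + 4)*(t^2 - 4*t + 3) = (t - 5)*(t - 3)*(t + 4)*(t - 1)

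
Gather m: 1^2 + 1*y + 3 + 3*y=4*y + 4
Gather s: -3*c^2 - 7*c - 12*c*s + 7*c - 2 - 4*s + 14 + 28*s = -3*c^2 + s*(24 - 12*c) + 12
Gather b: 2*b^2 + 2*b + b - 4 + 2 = 2*b^2 + 3*b - 2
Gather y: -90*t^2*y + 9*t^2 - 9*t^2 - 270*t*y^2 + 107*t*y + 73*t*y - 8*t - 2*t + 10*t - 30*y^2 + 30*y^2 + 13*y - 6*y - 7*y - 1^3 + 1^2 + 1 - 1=-270*t*y^2 + y*(-90*t^2 + 180*t)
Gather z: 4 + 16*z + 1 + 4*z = 20*z + 5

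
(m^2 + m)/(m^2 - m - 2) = m/(m - 2)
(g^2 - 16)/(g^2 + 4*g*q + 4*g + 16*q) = (g - 4)/(g + 4*q)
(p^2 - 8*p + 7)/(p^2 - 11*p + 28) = (p - 1)/(p - 4)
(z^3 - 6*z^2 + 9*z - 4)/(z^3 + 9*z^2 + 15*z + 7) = (z^3 - 6*z^2 + 9*z - 4)/(z^3 + 9*z^2 + 15*z + 7)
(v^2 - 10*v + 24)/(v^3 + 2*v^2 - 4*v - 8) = (v^2 - 10*v + 24)/(v^3 + 2*v^2 - 4*v - 8)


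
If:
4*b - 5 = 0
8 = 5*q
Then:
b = 5/4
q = 8/5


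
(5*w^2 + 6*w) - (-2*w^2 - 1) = 7*w^2 + 6*w + 1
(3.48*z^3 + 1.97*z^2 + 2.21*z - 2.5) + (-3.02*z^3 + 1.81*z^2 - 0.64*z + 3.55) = 0.46*z^3 + 3.78*z^2 + 1.57*z + 1.05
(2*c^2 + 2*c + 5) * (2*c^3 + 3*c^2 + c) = 4*c^5 + 10*c^4 + 18*c^3 + 17*c^2 + 5*c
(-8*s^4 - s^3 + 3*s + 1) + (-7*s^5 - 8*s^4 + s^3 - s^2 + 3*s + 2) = -7*s^5 - 16*s^4 - s^2 + 6*s + 3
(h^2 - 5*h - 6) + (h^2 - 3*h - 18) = 2*h^2 - 8*h - 24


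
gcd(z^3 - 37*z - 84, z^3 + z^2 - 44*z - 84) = z - 7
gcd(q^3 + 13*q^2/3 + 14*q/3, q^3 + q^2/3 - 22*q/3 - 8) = q + 2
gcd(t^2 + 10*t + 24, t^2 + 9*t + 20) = t + 4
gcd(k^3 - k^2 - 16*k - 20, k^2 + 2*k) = k + 2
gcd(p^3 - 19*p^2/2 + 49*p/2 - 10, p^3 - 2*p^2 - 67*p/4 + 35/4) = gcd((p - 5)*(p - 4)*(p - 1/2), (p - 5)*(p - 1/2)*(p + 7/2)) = p^2 - 11*p/2 + 5/2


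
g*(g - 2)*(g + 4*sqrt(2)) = g^3 - 2*g^2 + 4*sqrt(2)*g^2 - 8*sqrt(2)*g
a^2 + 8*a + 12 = (a + 2)*(a + 6)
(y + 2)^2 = y^2 + 4*y + 4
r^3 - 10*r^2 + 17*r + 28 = (r - 7)*(r - 4)*(r + 1)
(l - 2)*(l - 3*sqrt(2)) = l^2 - 3*sqrt(2)*l - 2*l + 6*sqrt(2)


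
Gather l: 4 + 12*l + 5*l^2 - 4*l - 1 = 5*l^2 + 8*l + 3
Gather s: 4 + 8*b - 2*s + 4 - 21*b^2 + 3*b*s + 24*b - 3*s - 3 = -21*b^2 + 32*b + s*(3*b - 5) + 5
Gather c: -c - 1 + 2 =1 - c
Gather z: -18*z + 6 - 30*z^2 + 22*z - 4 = -30*z^2 + 4*z + 2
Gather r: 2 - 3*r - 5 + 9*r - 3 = 6*r - 6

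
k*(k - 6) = k^2 - 6*k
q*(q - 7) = q^2 - 7*q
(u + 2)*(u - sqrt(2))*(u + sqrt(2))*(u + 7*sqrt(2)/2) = u^4 + 2*u^3 + 7*sqrt(2)*u^3/2 - 2*u^2 + 7*sqrt(2)*u^2 - 7*sqrt(2)*u - 4*u - 14*sqrt(2)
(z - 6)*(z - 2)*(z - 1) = z^3 - 9*z^2 + 20*z - 12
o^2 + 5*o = o*(o + 5)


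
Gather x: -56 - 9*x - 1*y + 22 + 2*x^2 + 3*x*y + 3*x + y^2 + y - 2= 2*x^2 + x*(3*y - 6) + y^2 - 36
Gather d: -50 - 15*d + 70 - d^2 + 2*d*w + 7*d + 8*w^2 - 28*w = -d^2 + d*(2*w - 8) + 8*w^2 - 28*w + 20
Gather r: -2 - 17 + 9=-10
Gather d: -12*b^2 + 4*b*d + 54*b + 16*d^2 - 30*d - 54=-12*b^2 + 54*b + 16*d^2 + d*(4*b - 30) - 54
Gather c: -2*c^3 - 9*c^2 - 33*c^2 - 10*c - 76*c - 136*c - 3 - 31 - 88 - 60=-2*c^3 - 42*c^2 - 222*c - 182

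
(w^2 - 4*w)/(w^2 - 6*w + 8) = w/(w - 2)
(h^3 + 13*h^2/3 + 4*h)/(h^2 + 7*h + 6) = h*(3*h^2 + 13*h + 12)/(3*(h^2 + 7*h + 6))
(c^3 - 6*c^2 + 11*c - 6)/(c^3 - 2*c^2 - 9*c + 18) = (c - 1)/(c + 3)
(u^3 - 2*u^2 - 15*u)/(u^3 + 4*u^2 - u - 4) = u*(u^2 - 2*u - 15)/(u^3 + 4*u^2 - u - 4)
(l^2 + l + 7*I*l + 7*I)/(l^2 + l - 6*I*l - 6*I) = (l + 7*I)/(l - 6*I)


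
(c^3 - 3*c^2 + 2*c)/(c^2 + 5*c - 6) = c*(c - 2)/(c + 6)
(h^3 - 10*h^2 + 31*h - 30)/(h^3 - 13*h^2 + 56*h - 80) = (h^2 - 5*h + 6)/(h^2 - 8*h + 16)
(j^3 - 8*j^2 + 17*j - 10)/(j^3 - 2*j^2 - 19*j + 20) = (j - 2)/(j + 4)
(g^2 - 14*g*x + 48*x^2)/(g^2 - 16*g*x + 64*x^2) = (-g + 6*x)/(-g + 8*x)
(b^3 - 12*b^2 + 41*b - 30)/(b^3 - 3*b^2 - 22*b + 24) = (b - 5)/(b + 4)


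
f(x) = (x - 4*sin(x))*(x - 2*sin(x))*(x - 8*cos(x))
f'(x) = (1 - 4*cos(x))*(x - 2*sin(x))*(x - 8*cos(x)) + (1 - 2*cos(x))*(x - 4*sin(x))*(x - 8*cos(x)) + (x - 4*sin(x))*(x - 2*sin(x))*(8*sin(x) + 1) = (x - 4*sin(x))*(x - 2*sin(x))*(8*sin(x) + 1) - (x - 4*sin(x))*(x - 8*cos(x))*(2*cos(x) - 1) - (x - 2*sin(x))*(x - 8*cos(x))*(4*cos(x) - 1)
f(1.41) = 0.18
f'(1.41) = 12.49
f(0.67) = -5.81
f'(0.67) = -6.42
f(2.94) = 58.55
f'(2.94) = 217.00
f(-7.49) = -218.03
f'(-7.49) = -150.05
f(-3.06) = 38.92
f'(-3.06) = -108.43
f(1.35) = -0.62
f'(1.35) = 14.13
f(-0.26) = -1.56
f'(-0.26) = 11.34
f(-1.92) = -0.06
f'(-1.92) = 2.94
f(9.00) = 979.04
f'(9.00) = 1214.76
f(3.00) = 72.28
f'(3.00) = 240.55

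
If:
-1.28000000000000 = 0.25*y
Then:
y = -5.12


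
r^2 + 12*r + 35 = (r + 5)*(r + 7)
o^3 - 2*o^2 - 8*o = o*(o - 4)*(o + 2)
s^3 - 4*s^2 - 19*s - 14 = (s - 7)*(s + 1)*(s + 2)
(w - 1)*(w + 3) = w^2 + 2*w - 3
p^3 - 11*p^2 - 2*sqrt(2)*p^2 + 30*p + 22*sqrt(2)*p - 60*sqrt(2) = (p - 6)*(p - 5)*(p - 2*sqrt(2))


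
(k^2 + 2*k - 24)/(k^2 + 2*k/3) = 3*(k^2 + 2*k - 24)/(k*(3*k + 2))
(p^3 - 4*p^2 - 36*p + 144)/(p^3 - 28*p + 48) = (p - 6)/(p - 2)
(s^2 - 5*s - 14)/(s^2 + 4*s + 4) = (s - 7)/(s + 2)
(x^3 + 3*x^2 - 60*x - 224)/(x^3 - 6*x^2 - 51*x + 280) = (x + 4)/(x - 5)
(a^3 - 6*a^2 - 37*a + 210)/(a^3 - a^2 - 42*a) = (a - 5)/a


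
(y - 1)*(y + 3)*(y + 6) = y^3 + 8*y^2 + 9*y - 18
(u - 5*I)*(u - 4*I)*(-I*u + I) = -I*u^3 - 9*u^2 + I*u^2 + 9*u + 20*I*u - 20*I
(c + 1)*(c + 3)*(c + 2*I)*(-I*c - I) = -I*c^4 + 2*c^3 - 5*I*c^3 + 10*c^2 - 7*I*c^2 + 14*c - 3*I*c + 6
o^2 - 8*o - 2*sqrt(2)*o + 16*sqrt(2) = (o - 8)*(o - 2*sqrt(2))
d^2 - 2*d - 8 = (d - 4)*(d + 2)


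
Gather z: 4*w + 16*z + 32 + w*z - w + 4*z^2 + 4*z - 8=3*w + 4*z^2 + z*(w + 20) + 24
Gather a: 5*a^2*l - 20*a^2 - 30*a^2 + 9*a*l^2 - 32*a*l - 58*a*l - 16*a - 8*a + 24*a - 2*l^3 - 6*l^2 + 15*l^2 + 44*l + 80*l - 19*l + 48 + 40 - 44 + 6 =a^2*(5*l - 50) + a*(9*l^2 - 90*l) - 2*l^3 + 9*l^2 + 105*l + 50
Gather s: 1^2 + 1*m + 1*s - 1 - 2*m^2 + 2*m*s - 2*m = -2*m^2 - m + s*(2*m + 1)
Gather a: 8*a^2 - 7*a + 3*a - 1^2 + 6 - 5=8*a^2 - 4*a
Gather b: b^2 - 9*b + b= b^2 - 8*b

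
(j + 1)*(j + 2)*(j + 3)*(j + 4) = j^4 + 10*j^3 + 35*j^2 + 50*j + 24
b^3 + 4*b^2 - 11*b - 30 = (b - 3)*(b + 2)*(b + 5)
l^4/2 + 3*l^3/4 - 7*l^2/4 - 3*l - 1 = (l/2 + 1/2)*(l - 2)*(l + 1/2)*(l + 2)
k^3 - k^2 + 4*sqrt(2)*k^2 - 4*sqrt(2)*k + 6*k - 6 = (k - 1)*(k + sqrt(2))*(k + 3*sqrt(2))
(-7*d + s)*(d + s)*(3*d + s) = -21*d^3 - 25*d^2*s - 3*d*s^2 + s^3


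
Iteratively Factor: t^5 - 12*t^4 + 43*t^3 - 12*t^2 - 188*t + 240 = (t - 3)*(t^4 - 9*t^3 + 16*t^2 + 36*t - 80) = (t - 5)*(t - 3)*(t^3 - 4*t^2 - 4*t + 16) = (t - 5)*(t - 3)*(t + 2)*(t^2 - 6*t + 8) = (t - 5)*(t - 4)*(t - 3)*(t + 2)*(t - 2)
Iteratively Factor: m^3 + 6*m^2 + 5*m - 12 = (m + 3)*(m^2 + 3*m - 4) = (m - 1)*(m + 3)*(m + 4)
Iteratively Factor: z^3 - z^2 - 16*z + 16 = (z + 4)*(z^2 - 5*z + 4) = (z - 4)*(z + 4)*(z - 1)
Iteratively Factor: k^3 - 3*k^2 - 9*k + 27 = (k - 3)*(k^2 - 9) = (k - 3)*(k + 3)*(k - 3)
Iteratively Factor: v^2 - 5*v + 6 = (v - 2)*(v - 3)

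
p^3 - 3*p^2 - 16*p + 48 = (p - 4)*(p - 3)*(p + 4)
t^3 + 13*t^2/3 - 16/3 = (t - 1)*(t + 4/3)*(t + 4)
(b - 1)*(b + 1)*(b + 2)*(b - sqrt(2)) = b^4 - sqrt(2)*b^3 + 2*b^3 - 2*sqrt(2)*b^2 - b^2 - 2*b + sqrt(2)*b + 2*sqrt(2)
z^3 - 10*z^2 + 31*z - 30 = (z - 5)*(z - 3)*(z - 2)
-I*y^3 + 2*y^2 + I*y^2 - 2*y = y*(y + 2*I)*(-I*y + I)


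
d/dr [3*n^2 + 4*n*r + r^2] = 4*n + 2*r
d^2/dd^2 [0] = 0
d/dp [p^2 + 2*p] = 2*p + 2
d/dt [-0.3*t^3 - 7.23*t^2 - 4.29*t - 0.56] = -0.9*t^2 - 14.46*t - 4.29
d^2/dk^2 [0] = 0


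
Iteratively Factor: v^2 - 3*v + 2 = (v - 2)*(v - 1)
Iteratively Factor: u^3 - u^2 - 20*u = (u)*(u^2 - u - 20) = u*(u + 4)*(u - 5)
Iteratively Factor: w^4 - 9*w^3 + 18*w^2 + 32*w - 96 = (w - 4)*(w^3 - 5*w^2 - 2*w + 24) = (w - 4)*(w - 3)*(w^2 - 2*w - 8) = (w - 4)*(w - 3)*(w + 2)*(w - 4)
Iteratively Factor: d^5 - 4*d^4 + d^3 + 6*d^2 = (d + 1)*(d^4 - 5*d^3 + 6*d^2) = d*(d + 1)*(d^3 - 5*d^2 + 6*d) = d*(d - 3)*(d + 1)*(d^2 - 2*d) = d*(d - 3)*(d - 2)*(d + 1)*(d)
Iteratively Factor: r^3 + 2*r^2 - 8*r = (r - 2)*(r^2 + 4*r) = r*(r - 2)*(r + 4)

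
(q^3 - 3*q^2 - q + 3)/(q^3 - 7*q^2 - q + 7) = (q - 3)/(q - 7)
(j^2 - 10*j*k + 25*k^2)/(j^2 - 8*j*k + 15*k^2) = (j - 5*k)/(j - 3*k)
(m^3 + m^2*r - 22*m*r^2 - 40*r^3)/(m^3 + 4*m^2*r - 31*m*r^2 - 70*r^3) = (m + 4*r)/(m + 7*r)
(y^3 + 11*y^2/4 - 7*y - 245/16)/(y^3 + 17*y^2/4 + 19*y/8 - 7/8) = (8*y^2 - 6*y - 35)/(2*(4*y^2 + 3*y - 1))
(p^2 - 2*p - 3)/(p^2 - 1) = (p - 3)/(p - 1)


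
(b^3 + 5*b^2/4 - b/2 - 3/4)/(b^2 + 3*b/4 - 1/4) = (4*b^2 + b - 3)/(4*b - 1)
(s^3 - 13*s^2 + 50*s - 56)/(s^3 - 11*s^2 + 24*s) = (s^3 - 13*s^2 + 50*s - 56)/(s*(s^2 - 11*s + 24))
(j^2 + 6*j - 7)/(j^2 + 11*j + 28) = (j - 1)/(j + 4)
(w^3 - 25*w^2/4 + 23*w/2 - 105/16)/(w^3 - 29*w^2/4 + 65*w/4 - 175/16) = (2*w - 3)/(2*w - 5)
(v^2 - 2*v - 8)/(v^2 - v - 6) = (v - 4)/(v - 3)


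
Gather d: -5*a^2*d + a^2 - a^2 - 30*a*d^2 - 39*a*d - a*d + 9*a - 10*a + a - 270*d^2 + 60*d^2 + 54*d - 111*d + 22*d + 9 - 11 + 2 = d^2*(-30*a - 210) + d*(-5*a^2 - 40*a - 35)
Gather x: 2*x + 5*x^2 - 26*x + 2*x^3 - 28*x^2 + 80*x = 2*x^3 - 23*x^2 + 56*x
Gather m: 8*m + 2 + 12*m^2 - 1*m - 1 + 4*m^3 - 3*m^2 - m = 4*m^3 + 9*m^2 + 6*m + 1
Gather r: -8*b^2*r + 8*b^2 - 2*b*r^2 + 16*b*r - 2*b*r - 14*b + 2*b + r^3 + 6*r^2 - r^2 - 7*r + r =8*b^2 - 12*b + r^3 + r^2*(5 - 2*b) + r*(-8*b^2 + 14*b - 6)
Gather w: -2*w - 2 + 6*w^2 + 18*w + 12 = 6*w^2 + 16*w + 10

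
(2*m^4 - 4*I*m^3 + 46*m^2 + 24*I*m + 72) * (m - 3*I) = 2*m^5 - 10*I*m^4 + 34*m^3 - 114*I*m^2 + 144*m - 216*I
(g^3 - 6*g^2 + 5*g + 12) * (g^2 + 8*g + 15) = g^5 + 2*g^4 - 28*g^3 - 38*g^2 + 171*g + 180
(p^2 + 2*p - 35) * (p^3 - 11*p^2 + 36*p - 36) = p^5 - 9*p^4 - 21*p^3 + 421*p^2 - 1332*p + 1260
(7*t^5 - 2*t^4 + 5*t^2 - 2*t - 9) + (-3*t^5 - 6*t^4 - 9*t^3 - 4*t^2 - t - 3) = 4*t^5 - 8*t^4 - 9*t^3 + t^2 - 3*t - 12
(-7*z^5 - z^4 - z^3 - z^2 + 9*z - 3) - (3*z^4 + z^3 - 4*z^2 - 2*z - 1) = -7*z^5 - 4*z^4 - 2*z^3 + 3*z^2 + 11*z - 2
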